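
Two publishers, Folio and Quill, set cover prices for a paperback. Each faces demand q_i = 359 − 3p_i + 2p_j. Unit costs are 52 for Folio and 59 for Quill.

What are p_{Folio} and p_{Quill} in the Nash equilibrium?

Folio's profit: π = (p_{Folio} − 52)(359 − 3p_{Folio} + 2p_{Quill}).
∂π/∂p_{Folio} = 515 − 6p_{Folio} + 2p_{Quill} = 0 ⇒ p_{Folio} = 515/6 + (1/3)p_{Quill}.
Similarly p_{Quill} = 268/3 + (1/3)p_{Folio}.
Solving the two reaction functions simultaneously: (1 − (1/3)(1/3))p_{Folio} = 515/6 + (1/3)·(268/3), so (8/9)p_{Folio} = 2081/18 and p_{Folio} = 130.0625.
Then p_{Quill} = 268/3 + (1/3)·130.0625 = 132.6875.

130.0625, 132.6875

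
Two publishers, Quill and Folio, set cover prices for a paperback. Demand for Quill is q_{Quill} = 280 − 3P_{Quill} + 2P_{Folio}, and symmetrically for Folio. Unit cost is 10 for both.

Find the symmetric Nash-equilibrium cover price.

77.5

Quill's profit: π = (P_{Quill} − 10)(280 − 3P_{Quill} + 2P_{Folio}).
∂π/∂P_{Quill} = 310 − 6P_{Quill} + 2P_{Folio} = 0 ⇒ P_{Quill} = 155/3 + (1/3)P_{Folio}.
By symmetry P_{Folio} = P_{Quill}; substituting into the reaction function, (2/3)P_{Quill} = 155/3 and P_{Quill} = 77.5.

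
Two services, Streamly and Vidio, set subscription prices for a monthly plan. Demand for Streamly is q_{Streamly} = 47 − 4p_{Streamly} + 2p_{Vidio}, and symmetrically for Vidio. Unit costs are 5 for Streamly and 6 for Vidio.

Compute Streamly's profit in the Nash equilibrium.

Streamly's profit: π = (p_{Streamly} − 5)(47 − 4p_{Streamly} + 2p_{Vidio}).
∂π/∂p_{Streamly} = 67 − 8p_{Streamly} + 2p_{Vidio} = 0 ⇒ p_{Streamly} = 8.375 + 0.25p_{Vidio}.
Similarly p_{Vidio} = 8.875 + 0.25p_{Streamly}.
Substituting the second reaction function into the first: p_{Streamly} = 8.375 + 0.25(8.875 + 0.25p_{Streamly}), which gives 0.9375p_{Streamly} = 339/32 ⇒ p_{Streamly} = 11.3.
Then p_{Vidio} = 8.875 + 0.25·11.3 = 11.7.
q_{Streamly} = 47 − 4·11.3 + 2·11.7 = 25.2.
Profit = (11.3 − 5)·25.2 = 158.76.

158.76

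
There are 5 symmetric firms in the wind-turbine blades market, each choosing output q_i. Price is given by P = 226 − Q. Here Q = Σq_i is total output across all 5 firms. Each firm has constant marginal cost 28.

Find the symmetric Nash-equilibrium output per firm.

A representative firm's profit is π_i = q_i(226 − Q) − 28q_i, with Q = q_i + Σ_{j≠i} q_j.
First-order condition: 198 − 2q_i − Σ_{j≠i} q_j = 0.
Imposing symmetry (q_j = q for all j) turns Σ_{j≠i} q_j into 4q, so 198 = 6q and q = 33.

33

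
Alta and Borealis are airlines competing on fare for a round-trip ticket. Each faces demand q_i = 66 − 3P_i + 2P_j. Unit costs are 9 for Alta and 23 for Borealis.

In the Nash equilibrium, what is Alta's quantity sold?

Alta's profit: π = (P_{Alta} − 9)(66 − 3P_{Alta} + 2P_{Borealis}).
∂π/∂P_{Alta} = 93 − 6P_{Alta} + 2P_{Borealis} = 0 ⇒ P_{Alta} = 15.5 + (1/3)P_{Borealis}.
Similarly P_{Borealis} = 22.5 + (1/3)P_{Alta}.
Substituting the second reaction function into the first: P_{Alta} = 15.5 + (1/3)(22.5 + (1/3)P_{Alta}), which gives (8/9)P_{Alta} = 23 ⇒ P_{Alta} = 25.875.
Then P_{Borealis} = 22.5 + (1/3)·25.875 = 31.125.
q_{Alta} = 66 − 3·25.875 + 2·31.125 = 50.625.

50.625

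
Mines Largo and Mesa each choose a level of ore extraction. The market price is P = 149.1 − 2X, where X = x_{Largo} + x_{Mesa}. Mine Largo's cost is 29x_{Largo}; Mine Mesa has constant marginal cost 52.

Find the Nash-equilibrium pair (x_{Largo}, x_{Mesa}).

23.85, 12.35

Mine Largo's profit: π = x_{Largo}(149.1 − 2(x_{Largo} + x_{Mesa})) − 29x_{Largo}.
∂π/∂x_{Largo} = 120.1 − 4x_{Largo} − 2x_{Mesa} = 0, so x_{Largo} = 30.025 − 0.5x_{Mesa}.
By the same steps for Mesa: x_{Mesa} = 24.275 − 0.5x_{Largo}.
Plugging x_{Mesa} into Largo's best response: x_{Largo} = 30.025 − 0.5(24.275 − 0.5x_{Largo}) ⇒ 0.75x_{Largo} = 17.8875, so x_{Largo} = 23.85.
Then x_{Mesa} = 24.275 − 0.5·23.85 = 12.35.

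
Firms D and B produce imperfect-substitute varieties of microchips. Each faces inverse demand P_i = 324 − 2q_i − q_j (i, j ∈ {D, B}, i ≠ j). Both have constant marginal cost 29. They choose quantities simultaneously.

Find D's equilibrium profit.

6962

Firm D's profit: π = q_D(324 − 2q_D − q_B) − 29q_D.
∂π/∂q_D = 295 − 4q_D − q_B = 0 ⇒ q_D = 73.75 − 0.25q_B.
The game is symmetric, so in equilibrium q_B = q_D: the reaction function gives 1.25q_D = 73.75, hence q_D = 59.
P_D = 324 − 2·59 − 59 = 147.
Profit = (147 − 29)·59 = 6962.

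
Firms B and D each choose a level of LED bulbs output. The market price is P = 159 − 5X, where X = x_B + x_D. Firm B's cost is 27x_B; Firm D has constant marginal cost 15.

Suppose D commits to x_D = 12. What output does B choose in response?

7.2

Firm B's profit: π = x_B(159 − 5(x_B + x_D)) − 27x_B.
∂π/∂x_B = 132 − 10x_B − 5x_D = 0, so x_B = 13.2 − 0.5x_D.
At x_D = 12: x_B = 13.2 − 0.5·12 = 7.2.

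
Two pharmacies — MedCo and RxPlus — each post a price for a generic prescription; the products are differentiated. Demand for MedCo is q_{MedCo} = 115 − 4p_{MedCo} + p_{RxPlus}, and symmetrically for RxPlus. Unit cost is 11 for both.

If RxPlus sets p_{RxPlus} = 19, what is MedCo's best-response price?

22.25

MedCo's profit: π = (p_{MedCo} − 11)(115 − 4p_{MedCo} + p_{RxPlus}).
∂π/∂p_{MedCo} = 159 − 8p_{MedCo} + p_{RxPlus} = 0 ⇒ p_{MedCo} = 19.875 + 0.125p_{RxPlus}.
At p_{RxPlus} = 19: p_{MedCo} = 19.875 + 0.125·19 = 22.25.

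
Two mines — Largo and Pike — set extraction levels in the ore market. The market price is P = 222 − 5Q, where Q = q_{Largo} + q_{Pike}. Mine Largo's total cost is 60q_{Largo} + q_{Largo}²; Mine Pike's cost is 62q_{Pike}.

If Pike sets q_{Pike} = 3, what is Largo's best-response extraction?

12.25

Mine Largo's profit: π = q_{Largo}(222 − 5(q_{Largo} + q_{Pike})) − 60q_{Largo} − q_{Largo}².
∂π/∂q_{Largo} = 162 − 12q_{Largo} − 5q_{Pike} = 0, so q_{Largo} = 13.5 − (5/12)q_{Pike}.
At q_{Pike} = 3: q_{Largo} = 13.5 − (5/12)·3 = 12.25.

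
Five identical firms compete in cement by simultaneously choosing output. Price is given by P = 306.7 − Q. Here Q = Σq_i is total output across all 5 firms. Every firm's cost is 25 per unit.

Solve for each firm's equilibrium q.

46.95

A representative firm's profit is π_i = q_i(306.7 − Q) − 25q_i, with Q = q_i + Σ_{j≠i} q_j.
First-order condition: 281.7 − 2q_i − Σ_{j≠i} q_j = 0.
With identical firms, set every q_j = q: then 281.7 − 2q − 4q = 0, i.e. q = 281.7/6 = 46.95.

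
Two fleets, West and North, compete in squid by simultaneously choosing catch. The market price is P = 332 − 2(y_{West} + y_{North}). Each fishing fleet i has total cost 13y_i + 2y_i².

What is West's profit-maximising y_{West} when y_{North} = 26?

33.375

Fishing fleet West's profit: π = y_{West}(332 − 2(y_{West} + y_{North})) − 13y_{West} − 2y_{West}².
∂π/∂y_{West} = 319 − 8y_{West} − 2y_{North} = 0, so y_{West} = 39.875 − 0.25y_{North}.
At y_{North} = 26: y_{West} = 39.875 − 0.25·26 = 33.375.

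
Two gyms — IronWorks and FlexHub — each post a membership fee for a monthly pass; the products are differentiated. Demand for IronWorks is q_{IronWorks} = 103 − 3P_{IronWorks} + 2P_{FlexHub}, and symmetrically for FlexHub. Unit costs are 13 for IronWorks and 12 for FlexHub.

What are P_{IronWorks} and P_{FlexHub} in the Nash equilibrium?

IronWorks's profit: π = (P_{IronWorks} − 13)(103 − 3P_{IronWorks} + 2P_{FlexHub}).
∂π/∂P_{IronWorks} = 142 − 6P_{IronWorks} + 2P_{FlexHub} = 0 ⇒ P_{IronWorks} = 71/3 + (1/3)P_{FlexHub}.
Similarly P_{FlexHub} = 139/6 + (1/3)P_{IronWorks}.
Solving the two reaction functions simultaneously: (1 − (1/3)(1/3))P_{IronWorks} = 71/3 + (1/3)·(139/6), so (8/9)P_{IronWorks} = 565/18 and P_{IronWorks} = 35.3125.
Then P_{FlexHub} = 139/6 + (1/3)·35.3125 = 34.9375.

35.3125, 34.9375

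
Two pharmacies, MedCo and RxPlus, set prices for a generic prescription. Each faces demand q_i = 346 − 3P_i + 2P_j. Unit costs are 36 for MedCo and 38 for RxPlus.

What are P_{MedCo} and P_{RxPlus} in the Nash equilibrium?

113.875, 114.625

MedCo's profit: π = (P_{MedCo} − 36)(346 − 3P_{MedCo} + 2P_{RxPlus}).
∂π/∂P_{MedCo} = 454 − 6P_{MedCo} + 2P_{RxPlus} = 0 ⇒ P_{MedCo} = 227/3 + (1/3)P_{RxPlus}.
Similarly P_{RxPlus} = 230/3 + (1/3)P_{MedCo}.
Solving the two reaction functions simultaneously: (1 − (1/3)(1/3))P_{MedCo} = 227/3 + (1/3)·(230/3), so (8/9)P_{MedCo} = 911/9 and P_{MedCo} = 113.875.
Then P_{RxPlus} = 230/3 + (1/3)·113.875 = 114.625.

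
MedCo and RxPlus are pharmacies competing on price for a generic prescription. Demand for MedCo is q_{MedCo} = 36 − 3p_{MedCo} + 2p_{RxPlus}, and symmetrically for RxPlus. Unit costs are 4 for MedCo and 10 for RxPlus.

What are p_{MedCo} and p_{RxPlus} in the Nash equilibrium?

MedCo's profit: π = (p_{MedCo} − 4)(36 − 3p_{MedCo} + 2p_{RxPlus}).
∂π/∂p_{MedCo} = 48 − 6p_{MedCo} + 2p_{RxPlus} = 0 ⇒ p_{MedCo} = 8 + (1/3)p_{RxPlus}.
Similarly p_{RxPlus} = 11 + (1/3)p_{MedCo}.
Solving the two reaction functions simultaneously: (1 − (1/3)(1/3))p_{MedCo} = 8 + (1/3)·11, so (8/9)p_{MedCo} = 35/3 and p_{MedCo} = 13.125.
Then p_{RxPlus} = 11 + (1/3)·13.125 = 15.375.

13.125, 15.375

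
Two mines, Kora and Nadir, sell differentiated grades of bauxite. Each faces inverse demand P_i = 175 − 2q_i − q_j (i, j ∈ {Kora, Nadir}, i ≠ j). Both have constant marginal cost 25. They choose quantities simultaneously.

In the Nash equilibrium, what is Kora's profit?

1800

Mine Kora's profit: π = q_{Kora}(175 − 2q_{Kora} − q_{Nadir}) − 25q_{Kora}.
∂π/∂q_{Kora} = 150 − 4q_{Kora} − q_{Nadir} = 0 ⇒ q_{Kora} = 37.5 − 0.25q_{Nadir}.
Setting q_{Kora} = q_{Nadir} in the reaction function: q_{Kora} = 37.5 − 0.25q_{Kora}, so q_{Kora} = 37.5 / 1.25 = 30.
P_{Kora} = 175 − 2·30 − 30 = 85.
Profit = (85 − 25)·30 = 1800.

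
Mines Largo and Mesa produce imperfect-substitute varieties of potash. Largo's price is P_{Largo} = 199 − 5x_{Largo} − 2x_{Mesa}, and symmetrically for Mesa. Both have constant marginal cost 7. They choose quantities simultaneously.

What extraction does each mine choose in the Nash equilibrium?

Mine Largo's profit: π = x_{Largo}(199 − 5x_{Largo} − 2x_{Mesa}) − 7x_{Largo}.
∂π/∂x_{Largo} = 192 − 10x_{Largo} − 2x_{Mesa} = 0 ⇒ x_{Largo} = 19.2 − 0.2x_{Mesa}.
The game is symmetric, so in equilibrium x_{Mesa} = x_{Largo}: the reaction function gives 1.2x_{Largo} = 19.2, hence x_{Largo} = 16.

16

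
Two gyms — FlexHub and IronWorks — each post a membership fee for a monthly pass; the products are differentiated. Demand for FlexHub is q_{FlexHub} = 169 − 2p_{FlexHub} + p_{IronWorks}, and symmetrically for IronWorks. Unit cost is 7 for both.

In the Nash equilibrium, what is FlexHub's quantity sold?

FlexHub's profit: π = (p_{FlexHub} − 7)(169 − 2p_{FlexHub} + p_{IronWorks}).
∂π/∂p_{FlexHub} = 183 − 4p_{FlexHub} + p_{IronWorks} = 0 ⇒ p_{FlexHub} = 45.75 + 0.25p_{IronWorks}.
By symmetry p_{IronWorks} = p_{FlexHub}; substituting into the reaction function, 0.75p_{FlexHub} = 45.75 and p_{FlexHub} = 61.
q_{FlexHub} = 169 − 2·61 + 61 = 108.

108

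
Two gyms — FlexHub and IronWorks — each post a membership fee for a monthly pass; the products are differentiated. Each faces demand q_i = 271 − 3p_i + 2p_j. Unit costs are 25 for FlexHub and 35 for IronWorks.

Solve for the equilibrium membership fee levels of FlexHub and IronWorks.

88.375, 92.125

FlexHub's profit: π = (p_{FlexHub} − 25)(271 − 3p_{FlexHub} + 2p_{IronWorks}).
∂π/∂p_{FlexHub} = 346 − 6p_{FlexHub} + 2p_{IronWorks} = 0 ⇒ p_{FlexHub} = 173/3 + (1/3)p_{IronWorks}.
Similarly p_{IronWorks} = 188/3 + (1/3)p_{FlexHub}.
Solving the two reaction functions simultaneously: (1 − (1/3)(1/3))p_{FlexHub} = 173/3 + (1/3)·(188/3), so (8/9)p_{FlexHub} = 707/9 and p_{FlexHub} = 88.375.
Then p_{IronWorks} = 188/3 + (1/3)·88.375 = 92.125.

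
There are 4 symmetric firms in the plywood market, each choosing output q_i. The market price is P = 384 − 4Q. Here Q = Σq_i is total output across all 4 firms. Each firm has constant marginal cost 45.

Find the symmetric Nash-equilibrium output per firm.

A representative firm's profit is π_i = q_i(384 − 4Q) − 45q_i, with Q = q_i + Σ_{j≠i} q_j.
First-order condition: 339 − 8q_i − 4Σ_{j≠i} q_j = 0.
Imposing symmetry (q_j = q for all j) turns Σ_{j≠i} q_j into 3q, so 339 = 20q and q = 16.95.

16.95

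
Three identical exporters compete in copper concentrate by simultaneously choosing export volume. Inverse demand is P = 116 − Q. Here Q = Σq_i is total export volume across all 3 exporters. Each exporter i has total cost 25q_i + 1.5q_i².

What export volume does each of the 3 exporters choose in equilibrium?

13

A representative exporter's profit is π_i = q_i(116 − Q) − 25q_i − 1.5q_i², with Q = q_i + Σ_{j≠i} q_j.
First-order condition: 91 − 5q_i − Σ_{j≠i} q_j = 0.
With identical exporters, set every q_j = q: then 91 − 5q − 2q = 0, i.e. q = 91/7 = 13.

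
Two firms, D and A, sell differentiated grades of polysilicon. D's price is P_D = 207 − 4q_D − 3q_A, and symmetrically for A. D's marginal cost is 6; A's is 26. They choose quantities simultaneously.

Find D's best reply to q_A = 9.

21.75

Firm D's profit: π = q_D(207 − 4q_D − 3q_A) − 6q_D.
∂π/∂q_D = 201 − 8q_D − 3q_A = 0 ⇒ q_D = 25.125 − 0.375q_A.
At q_A = 9: q_D = 25.125 − 0.375·9 = 21.75.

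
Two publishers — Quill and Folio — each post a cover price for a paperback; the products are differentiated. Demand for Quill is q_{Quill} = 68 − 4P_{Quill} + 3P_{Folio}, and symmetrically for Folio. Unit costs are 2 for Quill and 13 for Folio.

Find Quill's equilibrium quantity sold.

62.4

Quill's profit: π = (P_{Quill} − 2)(68 − 4P_{Quill} + 3P_{Folio}).
∂π/∂P_{Quill} = 76 − 8P_{Quill} + 3P_{Folio} = 0 ⇒ P_{Quill} = 9.5 + 0.375P_{Folio}.
Similarly P_{Folio} = 15 + 0.375P_{Quill}.
Solving the two reaction functions simultaneously: (1 − (0.375)(0.375))P_{Quill} = 9.5 + 0.375·15, so (55/64)P_{Quill} = 15.125 and P_{Quill} = 17.6.
Then P_{Folio} = 15 + 0.375·17.6 = 21.6.
q_{Quill} = 68 − 4·17.6 + 3·21.6 = 62.4.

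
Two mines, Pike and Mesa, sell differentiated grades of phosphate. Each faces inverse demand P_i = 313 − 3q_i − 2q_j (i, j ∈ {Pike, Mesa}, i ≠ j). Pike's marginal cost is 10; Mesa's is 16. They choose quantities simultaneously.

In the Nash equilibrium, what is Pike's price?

124.75

Mine Pike's profit: π = q_{Pike}(313 − 3q_{Pike} − 2q_{Mesa}) − 10q_{Pike}.
∂π/∂q_{Pike} = 303 − 6q_{Pike} − 2q_{Mesa} = 0 ⇒ q_{Pike} = 50.5 − (1/3)q_{Mesa}.
Similarly q_{Mesa} = 49.5 − (1/3)q_{Pike}.
Solving the two reaction functions simultaneously: (1 − (−1/3)(−1/3))q_{Pike} = 50.5 − (1/3)·49.5, so (8/9)q_{Pike} = 34 and q_{Pike} = 38.25.
Then q_{Mesa} = 49.5 − (1/3)·38.25 = 36.75.
P_{Pike} = 313 − 3·38.25 − 2·36.75 = 124.75.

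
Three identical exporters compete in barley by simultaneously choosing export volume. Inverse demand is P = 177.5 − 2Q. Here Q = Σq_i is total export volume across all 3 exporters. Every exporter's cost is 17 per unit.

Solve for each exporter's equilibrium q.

A representative exporter's profit is π_i = q_i(177.5 − 2Q) − 17q_i, with Q = q_i + Σ_{j≠i} q_j.
First-order condition: 160.5 − 4q_i − 2Σ_{j≠i} q_j = 0.
In a symmetric equilibrium every exporter chooses the same q, so Σ_{j≠i} q_j = 2q. The condition becomes 160.5 − 8q = 0, giving q = 160.5/8 = 20.0625.

20.0625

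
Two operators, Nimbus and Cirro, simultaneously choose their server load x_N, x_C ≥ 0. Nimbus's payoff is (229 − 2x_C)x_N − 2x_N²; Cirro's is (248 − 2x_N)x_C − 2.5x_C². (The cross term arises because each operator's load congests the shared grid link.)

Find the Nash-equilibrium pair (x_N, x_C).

Expanding Nimbus's payoff: 229x_N − 2x_Cx_N − 2x_N².
∂π/∂x_N = 229 − 2x_C − 4x_N = 0, so x_N = 57.25 − 0.5x_C.
Likewise for Cirro: x_C = 49.6 − 0.4x_N.
Solving the two reaction functions simultaneously: (1 − (−0.5)(−0.4))x_N = 57.25 − 0.5·49.6, so 0.8x_N = 32.45 and x_N = 40.5625.
Then x_C = 49.6 − 0.4·40.5625 = 33.375.

40.5625, 33.375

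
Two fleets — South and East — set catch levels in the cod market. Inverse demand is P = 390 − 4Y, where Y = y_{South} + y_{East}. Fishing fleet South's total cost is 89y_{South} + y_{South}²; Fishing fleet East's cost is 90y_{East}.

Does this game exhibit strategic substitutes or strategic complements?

Fishing fleet South's profit: π = y_{South}(390 − 4(y_{South} + y_{East})) − 89y_{South} − y_{South}².
∂π/∂y_{South} = 301 − 10y_{South} − 4y_{East} = 0, so y_{South} = 30.1 − 0.4y_{East}.
The best-response slope dy_{South}/dy_{East} = −0.4 < 0: the reaction function is downward-sloping, so the choices are strategic substitutes.

strategic substitutes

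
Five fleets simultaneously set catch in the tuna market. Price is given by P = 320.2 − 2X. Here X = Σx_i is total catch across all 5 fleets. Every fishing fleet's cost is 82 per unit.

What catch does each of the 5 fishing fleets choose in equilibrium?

A representative fishing fleet's profit is π_i = x_i(320.2 − 2X) − 82x_i, with X = x_i + Σ_{j≠i} x_j.
First-order condition: 238.2 − 4x_i − 2Σ_{j≠i} x_j = 0.
In a symmetric equilibrium every fishing fleet chooses the same x, so Σ_{j≠i} x_j = 4x. The condition becomes 238.2 − 12x = 0, giving x = 238.2/12 = 19.85.

19.85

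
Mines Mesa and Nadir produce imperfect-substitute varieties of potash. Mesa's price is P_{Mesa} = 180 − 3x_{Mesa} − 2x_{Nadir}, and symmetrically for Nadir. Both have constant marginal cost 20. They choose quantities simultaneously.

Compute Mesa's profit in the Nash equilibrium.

Mine Mesa's profit: π = x_{Mesa}(180 − 3x_{Mesa} − 2x_{Nadir}) − 20x_{Mesa}.
∂π/∂x_{Mesa} = 160 − 6x_{Mesa} − 2x_{Nadir} = 0 ⇒ x_{Mesa} = 80/3 − (1/3)x_{Nadir}.
The game is symmetric, so in equilibrium x_{Nadir} = x_{Mesa}: the reaction function gives (4/3)x_{Mesa} = 80/3, hence x_{Mesa} = 20.
P_{Mesa} = 180 − 3·20 − 2·20 = 80.
Profit = (80 − 20)·20 = 1200.

1200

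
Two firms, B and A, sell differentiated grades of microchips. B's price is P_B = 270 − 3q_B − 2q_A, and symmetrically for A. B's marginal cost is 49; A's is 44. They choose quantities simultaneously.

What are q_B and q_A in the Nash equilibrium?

Firm B's profit: π = q_B(270 − 3q_B − 2q_A) − 49q_B.
∂π/∂q_B = 221 − 6q_B − 2q_A = 0 ⇒ q_B = 221/6 − (1/3)q_A.
Similarly q_A = 113/3 − (1/3)q_B.
Solving the two reaction functions simultaneously: (1 − (−1/3)(−1/3))q_B = 221/6 − (1/3)·(113/3), so (8/9)q_B = 437/18 and q_B = 27.3125.
Then q_A = 113/3 − (1/3)·27.3125 = 28.5625.

27.3125, 28.5625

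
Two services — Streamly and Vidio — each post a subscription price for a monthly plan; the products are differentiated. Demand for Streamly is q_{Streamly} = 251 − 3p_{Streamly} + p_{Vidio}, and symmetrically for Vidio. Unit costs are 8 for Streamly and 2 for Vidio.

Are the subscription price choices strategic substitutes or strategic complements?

strategic complements

Streamly's profit: π = (p_{Streamly} − 8)(251 − 3p_{Streamly} + p_{Vidio}).
∂π/∂p_{Streamly} = 275 − 6p_{Streamly} + p_{Vidio} = 0 ⇒ p_{Streamly} = 275/6 + (1/6)p_{Vidio}.
The best-response slope dp_{Streamly}/dp_{Vidio} = 1/6 > 0: the reaction function is upward-sloping, so the choices are strategic complements.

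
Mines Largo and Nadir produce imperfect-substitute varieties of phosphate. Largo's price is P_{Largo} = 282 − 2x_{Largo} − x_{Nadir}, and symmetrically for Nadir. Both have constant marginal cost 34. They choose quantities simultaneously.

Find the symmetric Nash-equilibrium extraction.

49.6

Mine Largo's profit: π = x_{Largo}(282 − 2x_{Largo} − x_{Nadir}) − 34x_{Largo}.
∂π/∂x_{Largo} = 248 − 4x_{Largo} − x_{Nadir} = 0 ⇒ x_{Largo} = 62 − 0.25x_{Nadir}.
The game is symmetric, so in equilibrium x_{Nadir} = x_{Largo}: the reaction function gives 1.25x_{Largo} = 62, hence x_{Largo} = 49.6.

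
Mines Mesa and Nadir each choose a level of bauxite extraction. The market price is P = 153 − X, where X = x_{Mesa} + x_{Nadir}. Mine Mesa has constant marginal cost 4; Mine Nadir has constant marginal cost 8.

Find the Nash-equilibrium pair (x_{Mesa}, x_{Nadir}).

Mine Mesa's profit: π = x_{Mesa}(153 − (x_{Mesa} + x_{Nadir})) − 4x_{Mesa}.
∂π/∂x_{Mesa} = 149 − 2x_{Mesa} − x_{Nadir} = 0, so x_{Mesa} = 74.5 − 0.5x_{Nadir}.
By the same steps for Nadir: x_{Nadir} = 72.5 − 0.5x_{Mesa}.
Plugging x_{Nadir} into Mesa's best response: x_{Mesa} = 74.5 − 0.5(72.5 − 0.5x_{Mesa}) ⇒ 0.75x_{Mesa} = 38.25, so x_{Mesa} = 51.
Then x_{Nadir} = 72.5 − 0.5·51 = 47.

51, 47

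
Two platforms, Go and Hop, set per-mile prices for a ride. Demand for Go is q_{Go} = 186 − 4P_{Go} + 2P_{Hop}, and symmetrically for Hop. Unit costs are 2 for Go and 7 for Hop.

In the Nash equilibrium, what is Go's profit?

Go's profit: π = (P_{Go} − 2)(186 − 4P_{Go} + 2P_{Hop}).
∂π/∂P_{Go} = 194 − 8P_{Go} + 2P_{Hop} = 0 ⇒ P_{Go} = 24.25 + 0.25P_{Hop}.
Similarly P_{Hop} = 26.75 + 0.25P_{Go}.
Substituting the second reaction function into the first: P_{Go} = 24.25 + 0.25(26.75 + 0.25P_{Go}), which gives 0.9375P_{Go} = 30.9375 ⇒ P_{Go} = 33.
Then P_{Hop} = 26.75 + 0.25·33 = 35.
q_{Go} = 186 − 4·33 + 2·35 = 124.
Profit = (33 − 2)·124 = 3844.

3844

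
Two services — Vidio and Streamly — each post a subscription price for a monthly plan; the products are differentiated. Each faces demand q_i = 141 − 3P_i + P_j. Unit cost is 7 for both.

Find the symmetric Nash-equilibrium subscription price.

32.4

Vidio's profit: π = (P_{Vidio} − 7)(141 − 3P_{Vidio} + P_{Streamly}).
∂π/∂P_{Vidio} = 162 − 6P_{Vidio} + P_{Streamly} = 0 ⇒ P_{Vidio} = 27 + (1/6)P_{Streamly}.
Setting P_{Vidio} = P_{Streamly} in the reaction function: P_{Vidio} = 27 + (1/6)P_{Vidio}, so P_{Vidio} = 27 / (5/6) = 32.4.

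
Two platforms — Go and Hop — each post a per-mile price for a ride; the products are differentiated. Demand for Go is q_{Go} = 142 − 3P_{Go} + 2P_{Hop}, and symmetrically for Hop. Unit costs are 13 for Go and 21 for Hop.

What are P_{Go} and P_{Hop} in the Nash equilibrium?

Go's profit: π = (P_{Go} − 13)(142 − 3P_{Go} + 2P_{Hop}).
∂π/∂P_{Go} = 181 − 6P_{Go} + 2P_{Hop} = 0 ⇒ P_{Go} = 181/6 + (1/3)P_{Hop}.
Similarly P_{Hop} = 205/6 + (1/3)P_{Go}.
Plugging P_{Hop} into Go's best response: P_{Go} = 181/6 + (1/3)(205/6 + (1/3)P_{Go}) ⇒ (8/9)P_{Go} = 374/9, so P_{Go} = 46.75.
Then P_{Hop} = 205/6 + (1/3)·46.75 = 49.75.

46.75, 49.75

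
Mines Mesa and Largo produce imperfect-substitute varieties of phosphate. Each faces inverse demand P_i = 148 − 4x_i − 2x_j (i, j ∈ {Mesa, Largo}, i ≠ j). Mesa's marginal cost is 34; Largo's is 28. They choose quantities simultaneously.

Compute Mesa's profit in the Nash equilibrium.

501.76

Mine Mesa's profit: π = x_{Mesa}(148 − 4x_{Mesa} − 2x_{Largo}) − 34x_{Mesa}.
∂π/∂x_{Mesa} = 114 − 8x_{Mesa} − 2x_{Largo} = 0 ⇒ x_{Mesa} = 14.25 − 0.25x_{Largo}.
Similarly x_{Largo} = 15 − 0.25x_{Mesa}.
Substituting the second reaction function into the first: x_{Mesa} = 14.25 − 0.25(15 − 0.25x_{Mesa}), which gives 0.9375x_{Mesa} = 10.5 ⇒ x_{Mesa} = 11.2.
Then x_{Largo} = 15 − 0.25·11.2 = 12.2.
P_{Mesa} = 148 − 4·11.2 − 2·12.2 = 78.8.
Profit = (78.8 − 34)·11.2 = 501.76.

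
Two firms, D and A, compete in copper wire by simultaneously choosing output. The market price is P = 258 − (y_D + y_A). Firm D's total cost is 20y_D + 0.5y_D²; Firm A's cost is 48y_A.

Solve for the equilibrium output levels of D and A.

53.2, 78.4

Firm D's profit: π = y_D(258 − (y_D + y_A)) − 20y_D − 0.5y_D².
∂π/∂y_D = 238 − 3y_D − y_A = 0, so y_D = 238/3 − (1/3)y_A.
For A: ∂π/∂y_A = 210 − 2y_A − y_D = 0 ⇒ y_A = 105 − 0.5y_D.
Solving the two reaction functions simultaneously: (1 − (−1/3)(−0.5))y_D = 238/3 − (1/3)·105, so (5/6)y_D = 133/3 and y_D = 53.2.
Then y_A = 105 − 0.5·53.2 = 78.4.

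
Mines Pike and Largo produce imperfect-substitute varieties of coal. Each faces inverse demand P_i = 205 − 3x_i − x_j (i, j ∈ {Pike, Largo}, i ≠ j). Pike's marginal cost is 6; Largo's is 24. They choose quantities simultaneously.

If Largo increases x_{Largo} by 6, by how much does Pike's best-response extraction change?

-1

Mine Pike's profit: π = x_{Pike}(205 − 3x_{Pike} − x_{Largo}) − 6x_{Pike}.
∂π/∂x_{Pike} = 199 − 6x_{Pike} − x_{Largo} = 0 ⇒ x_{Pike} = 199/6 − (1/6)x_{Largo}.
The reaction-function slope is −1/6, so a 6-unit rise in x_{Largo} moves x_{Pike} by −1/6 × 6 = −1. Pike's best response falls — the actions are strategic substitutes.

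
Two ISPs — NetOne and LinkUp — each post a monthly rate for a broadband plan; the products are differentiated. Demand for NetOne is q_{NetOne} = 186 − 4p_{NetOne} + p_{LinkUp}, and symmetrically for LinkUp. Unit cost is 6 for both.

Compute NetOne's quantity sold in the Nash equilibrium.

96

NetOne's profit: π = (p_{NetOne} − 6)(186 − 4p_{NetOne} + p_{LinkUp}).
∂π/∂p_{NetOne} = 210 − 8p_{NetOne} + p_{LinkUp} = 0 ⇒ p_{NetOne} = 26.25 + 0.125p_{LinkUp}.
By symmetry p_{LinkUp} = p_{NetOne}; substituting into the reaction function, 0.875p_{NetOne} = 26.25 and p_{NetOne} = 30.
q_{NetOne} = 186 − 4·30 + 30 = 96.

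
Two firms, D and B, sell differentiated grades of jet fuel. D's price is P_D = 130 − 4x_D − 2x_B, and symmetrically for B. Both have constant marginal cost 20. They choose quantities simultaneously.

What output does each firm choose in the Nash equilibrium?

11

Firm D's profit: π = x_D(130 − 4x_D − 2x_B) − 20x_D.
∂π/∂x_D = 110 − 8x_D − 2x_B = 0 ⇒ x_D = 13.75 − 0.25x_B.
The game is symmetric, so in equilibrium x_B = x_D: the reaction function gives 1.25x_D = 13.75, hence x_D = 11.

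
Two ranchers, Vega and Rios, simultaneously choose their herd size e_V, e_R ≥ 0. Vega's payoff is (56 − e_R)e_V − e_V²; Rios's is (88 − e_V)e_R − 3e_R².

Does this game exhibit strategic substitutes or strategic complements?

Expanding Vega's payoff: 56e_V − e_Re_V − e_V².
∂π/∂e_V = 56 − e_R − 2e_V = 0, so e_V = 28 − 0.5e_R.
The best-response slope de_V/de_R = −0.5 < 0: the reaction function is downward-sloping, so the choices are strategic substitutes.

strategic substitutes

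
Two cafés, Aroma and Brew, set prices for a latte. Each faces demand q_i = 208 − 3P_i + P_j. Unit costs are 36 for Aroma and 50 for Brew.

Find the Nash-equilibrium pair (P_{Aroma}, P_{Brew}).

Aroma's profit: π = (P_{Aroma} − 36)(208 − 3P_{Aroma} + P_{Brew}).
∂π/∂P_{Aroma} = 316 − 6P_{Aroma} + P_{Brew} = 0 ⇒ P_{Aroma} = 158/3 + (1/6)P_{Brew}.
Similarly P_{Brew} = 179/3 + (1/6)P_{Aroma}.
Solving the two reaction functions simultaneously: (1 − (1/6)(1/6))P_{Aroma} = 158/3 + (1/6)·(179/3), so (35/36)P_{Aroma} = 1127/18 and P_{Aroma} = 64.4.
Then P_{Brew} = 179/3 + (1/6)·64.4 = 70.4.

64.4, 70.4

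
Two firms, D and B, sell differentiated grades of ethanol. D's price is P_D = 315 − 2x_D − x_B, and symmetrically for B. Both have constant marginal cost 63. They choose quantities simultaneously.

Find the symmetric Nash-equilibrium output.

50.4

Firm D's profit: π = x_D(315 − 2x_D − x_B) − 63x_D.
∂π/∂x_D = 252 − 4x_D − x_B = 0 ⇒ x_D = 63 − 0.25x_B.
Setting x_D = x_B in the reaction function: x_D = 63 − 0.25x_D, so x_D = 63 / 1.25 = 50.4.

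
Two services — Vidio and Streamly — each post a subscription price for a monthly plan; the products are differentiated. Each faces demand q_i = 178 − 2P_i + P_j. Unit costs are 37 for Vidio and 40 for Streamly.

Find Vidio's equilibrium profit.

4493.52

Vidio's profit: π = (P_{Vidio} − 37)(178 − 2P_{Vidio} + P_{Streamly}).
∂π/∂P_{Vidio} = 252 − 4P_{Vidio} + P_{Streamly} = 0 ⇒ P_{Vidio} = 63 + 0.25P_{Streamly}.
Similarly P_{Streamly} = 64.5 + 0.25P_{Vidio}.
Plugging P_{Streamly} into Vidio's best response: P_{Vidio} = 63 + 0.25(64.5 + 0.25P_{Vidio}) ⇒ 0.9375P_{Vidio} = 79.125, so P_{Vidio} = 84.4.
Then P_{Streamly} = 64.5 + 0.25·84.4 = 85.6.
q_{Vidio} = 178 − 2·84.4 + 85.6 = 94.8.
Profit = (84.4 − 37)·94.8 = 4493.52.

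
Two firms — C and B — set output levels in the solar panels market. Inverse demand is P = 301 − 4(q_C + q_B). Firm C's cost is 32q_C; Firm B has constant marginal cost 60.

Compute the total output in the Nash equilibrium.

Firm C's profit: π = q_C(301 − 4(q_C + q_B)) − 32q_C.
∂π/∂q_C = 269 − 8q_C − 4q_B = 0, so q_C = 33.625 − 0.5q_B.
By the same steps for B: q_B = 30.125 − 0.5q_C.
Substituting the second reaction function into the first: q_C = 33.625 − 0.5(30.125 − 0.5q_C), which gives 0.75q_C = 18.5625 ⇒ q_C = 24.75.
Then q_B = 30.125 − 0.5·24.75 = 17.75.
Total output: 24.75 + 17.75 = 42.5.

42.5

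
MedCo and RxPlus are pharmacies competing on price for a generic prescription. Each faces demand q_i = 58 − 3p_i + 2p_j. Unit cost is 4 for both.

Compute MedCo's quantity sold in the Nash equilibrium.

MedCo's profit: π = (p_{MedCo} − 4)(58 − 3p_{MedCo} + 2p_{RxPlus}).
∂π/∂p_{MedCo} = 70 − 6p_{MedCo} + 2p_{RxPlus} = 0 ⇒ p_{MedCo} = 35/3 + (1/3)p_{RxPlus}.
The game is symmetric, so in equilibrium p_{RxPlus} = p_{MedCo}: the reaction function gives (2/3)p_{MedCo} = 35/3, hence p_{MedCo} = 17.5.
q_{MedCo} = 58 − 3·17.5 + 2·17.5 = 40.5.

40.5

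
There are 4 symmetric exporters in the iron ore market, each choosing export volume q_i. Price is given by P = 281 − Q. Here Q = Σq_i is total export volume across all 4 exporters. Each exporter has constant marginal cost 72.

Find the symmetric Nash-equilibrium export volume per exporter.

41.8

A representative exporter's profit is π_i = q_i(281 − Q) − 72q_i, with Q = q_i + Σ_{j≠i} q_j.
First-order condition: 209 − 2q_i − Σ_{j≠i} q_j = 0.
With identical exporters, set every q_j = q: then 209 − 2q − 3q = 0, i.e. q = 209/5 = 41.8.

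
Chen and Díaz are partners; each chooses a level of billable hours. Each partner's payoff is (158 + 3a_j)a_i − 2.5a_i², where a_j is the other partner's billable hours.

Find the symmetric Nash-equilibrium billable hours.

Chen's payoff is (158 + 3a_D)a_C − 2.5a_C².
∂π/∂a_C = 158 + 3a_D − 5a_C = 0, so a_C = 31.6 + 0.6a_D.
The game is symmetric, so in equilibrium a_D = a_C: the reaction function gives 0.4a_C = 31.6, hence a_C = 79.

79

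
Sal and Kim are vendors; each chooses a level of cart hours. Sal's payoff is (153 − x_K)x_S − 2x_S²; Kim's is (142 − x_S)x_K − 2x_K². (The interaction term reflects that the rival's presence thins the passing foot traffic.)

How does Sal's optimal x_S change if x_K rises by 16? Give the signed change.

Expanding Sal's payoff: 153x_S − x_Kx_S − 2x_S².
∂π/∂x_S = 153 − x_K − 4x_S = 0, so x_S = 38.25 − 0.25x_K.
The reaction-function slope is −0.25, so a 16-unit rise in x_K moves x_S by −0.25 × 16 = −4. Sal's best response falls — the actions are strategic substitutes.

-4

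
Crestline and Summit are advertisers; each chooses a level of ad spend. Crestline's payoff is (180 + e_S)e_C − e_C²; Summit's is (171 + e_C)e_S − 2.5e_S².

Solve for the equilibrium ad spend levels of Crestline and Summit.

119, 58

Expanding Crestline's payoff: 180e_C + e_Se_C − e_C².
∂π/∂e_C = 180 + e_S − 2e_C = 0, so e_C = 90 + 0.5e_S.
Likewise for Summit: e_S = 34.2 + 0.2e_C.
Solving the two reaction functions simultaneously: (1 − (0.5)(0.2))e_C = 90 + 0.5·34.2, so 0.9e_C = 107.1 and e_C = 119.
Then e_S = 34.2 + 0.2·119 = 58.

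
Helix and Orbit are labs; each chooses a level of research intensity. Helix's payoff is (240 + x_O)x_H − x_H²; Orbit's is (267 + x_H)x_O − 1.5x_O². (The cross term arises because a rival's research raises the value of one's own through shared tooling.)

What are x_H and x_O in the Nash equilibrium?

Expanding Helix's payoff: 240x_H + x_Ox_H − x_H².
∂π/∂x_H = 240 + x_O − 2x_H = 0, so x_H = 120 + 0.5x_O.
Likewise for Orbit: x_O = 89 + (1/3)x_H.
Substituting the second reaction function into the first: x_H = 120 + 0.5(89 + (1/3)x_H), which gives (5/6)x_H = 164.5 ⇒ x_H = 197.4.
Then x_O = 89 + (1/3)·197.4 = 154.8.

197.4, 154.8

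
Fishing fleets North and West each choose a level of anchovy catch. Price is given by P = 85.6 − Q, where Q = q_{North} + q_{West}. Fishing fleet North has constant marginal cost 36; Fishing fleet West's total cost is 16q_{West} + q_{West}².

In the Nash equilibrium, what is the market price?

54.4

Fishing fleet North's profit: π = q_{North}(85.6 − (q_{North} + q_{West})) − 36q_{North}.
∂π/∂q_{North} = 49.6 − 2q_{North} − q_{West} = 0, so q_{North} = 24.8 − 0.5q_{West}.
For West: ∂π/∂q_{West} = 69.6 − 4q_{West} − q_{North} = 0 ⇒ q_{West} = 17.4 − 0.25q_{North}.
Substituting the second reaction function into the first: q_{North} = 24.8 − 0.5(17.4 − 0.25q_{North}), which gives 0.875q_{North} = 16.1 ⇒ q_{North} = 18.4.
Then q_{West} = 17.4 − 0.25·18.4 = 12.8.
Equilibrium price: P = 85.6 − 31.2 = 54.4.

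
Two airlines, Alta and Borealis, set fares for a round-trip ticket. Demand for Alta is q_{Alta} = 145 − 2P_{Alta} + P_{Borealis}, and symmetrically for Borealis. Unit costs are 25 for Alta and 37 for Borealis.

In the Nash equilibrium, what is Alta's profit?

Alta's profit: π = (P_{Alta} − 25)(145 − 2P_{Alta} + P_{Borealis}).
∂π/∂P_{Alta} = 195 − 4P_{Alta} + P_{Borealis} = 0 ⇒ P_{Alta} = 48.75 + 0.25P_{Borealis}.
Similarly P_{Borealis} = 54.75 + 0.25P_{Alta}.
Solving the two reaction functions simultaneously: (1 − (0.25)(0.25))P_{Alta} = 48.75 + 0.25·54.75, so 0.9375P_{Alta} = 62.4375 and P_{Alta} = 66.6.
Then P_{Borealis} = 54.75 + 0.25·66.6 = 71.4.
q_{Alta} = 145 − 2·66.6 + 71.4 = 83.2.
Profit = (66.6 − 25)·83.2 = 3461.12.

3461.12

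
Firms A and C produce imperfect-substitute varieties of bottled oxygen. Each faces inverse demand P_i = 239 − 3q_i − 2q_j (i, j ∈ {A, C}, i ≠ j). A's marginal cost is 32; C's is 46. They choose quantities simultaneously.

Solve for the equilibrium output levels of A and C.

26.75, 23.25

Firm A's profit: π = q_A(239 − 3q_A − 2q_C) − 32q_A.
∂π/∂q_A = 207 − 6q_A − 2q_C = 0 ⇒ q_A = 34.5 − (1/3)q_C.
Similarly q_C = 193/6 − (1/3)q_A.
Solving the two reaction functions simultaneously: (1 − (−1/3)(−1/3))q_A = 34.5 − (1/3)·(193/6), so (8/9)q_A = 214/9 and q_A = 26.75.
Then q_C = 193/6 − (1/3)·26.75 = 23.25.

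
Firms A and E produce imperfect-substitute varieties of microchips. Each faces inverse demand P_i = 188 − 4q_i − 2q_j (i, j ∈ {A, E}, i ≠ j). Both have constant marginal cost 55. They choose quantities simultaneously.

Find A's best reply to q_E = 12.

Firm A's profit: π = q_A(188 − 4q_A − 2q_E) − 55q_A.
∂π/∂q_A = 133 − 8q_A − 2q_E = 0 ⇒ q_A = 16.625 − 0.25q_E.
At q_E = 12: q_A = 16.625 − 0.25·12 = 13.625.

13.625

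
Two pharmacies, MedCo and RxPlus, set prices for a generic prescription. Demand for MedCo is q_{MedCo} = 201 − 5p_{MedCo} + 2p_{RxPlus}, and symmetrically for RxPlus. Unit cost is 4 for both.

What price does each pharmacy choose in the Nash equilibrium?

27.625

MedCo's profit: π = (p_{MedCo} − 4)(201 − 5p_{MedCo} + 2p_{RxPlus}).
∂π/∂p_{MedCo} = 221 − 10p_{MedCo} + 2p_{RxPlus} = 0 ⇒ p_{MedCo} = 22.1 + 0.2p_{RxPlus}.
The game is symmetric, so in equilibrium p_{RxPlus} = p_{MedCo}: the reaction function gives 0.8p_{MedCo} = 22.1, hence p_{MedCo} = 27.625.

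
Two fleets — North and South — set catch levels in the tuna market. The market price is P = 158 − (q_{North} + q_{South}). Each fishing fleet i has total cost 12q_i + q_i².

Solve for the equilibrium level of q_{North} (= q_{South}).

29.2

Fishing fleet North's profit: π = q_{North}(158 − (q_{North} + q_{South})) − 12q_{North} − q_{North}².
∂π/∂q_{North} = 146 − 4q_{North} − q_{South} = 0, so q_{North} = 36.5 − 0.25q_{South}.
By symmetry q_{South} = q_{North}; substituting into the reaction function, 1.25q_{North} = 36.5 and q_{North} = 29.2.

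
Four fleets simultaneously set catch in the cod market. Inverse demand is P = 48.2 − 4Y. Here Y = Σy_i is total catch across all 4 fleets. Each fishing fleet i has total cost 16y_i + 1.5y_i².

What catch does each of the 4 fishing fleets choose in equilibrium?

A representative fishing fleet's profit is π_i = y_i(48.2 − 4Y) − 16y_i − 1.5y_i², with Y = y_i + Σ_{j≠i} y_j.
First-order condition: 32.2 − 11y_i − 4Σ_{j≠i} y_j = 0.
In a symmetric equilibrium every fishing fleet chooses the same y, so Σ_{j≠i} y_j = 3y. The condition becomes 32.2 − 23y = 0, giving y = 32.2/23 = 1.4.

1.4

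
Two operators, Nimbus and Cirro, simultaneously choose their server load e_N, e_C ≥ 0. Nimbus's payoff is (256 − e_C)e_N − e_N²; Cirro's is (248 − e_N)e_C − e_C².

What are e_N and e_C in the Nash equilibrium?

Expanding Nimbus's payoff: 256e_N − e_Ce_N − e_N².
∂π/∂e_N = 256 − e_C − 2e_N = 0, so e_N = 128 − 0.5e_C.
Likewise for Cirro: e_C = 124 − 0.5e_N.
Solving the two reaction functions simultaneously: (1 − (−0.5)(−0.5))e_N = 128 − 0.5·124, so 0.75e_N = 66 and e_N = 88.
Then e_C = 124 − 0.5·88 = 80.

88, 80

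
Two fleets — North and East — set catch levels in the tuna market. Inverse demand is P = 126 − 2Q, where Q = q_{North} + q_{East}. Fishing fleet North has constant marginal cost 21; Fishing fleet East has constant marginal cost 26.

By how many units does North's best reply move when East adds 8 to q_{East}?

-4

Fishing fleet North's profit: π = q_{North}(126 − 2(q_{North} + q_{East})) − 21q_{North}.
∂π/∂q_{North} = 105 − 4q_{North} − 2q_{East} = 0, so q_{North} = 26.25 − 0.5q_{East}.
The reaction-function slope is −0.5, so an 8-unit rise in q_{East} moves q_{North} by −0.5 × 8 = −4. North's best response falls — the actions are strategic substitutes.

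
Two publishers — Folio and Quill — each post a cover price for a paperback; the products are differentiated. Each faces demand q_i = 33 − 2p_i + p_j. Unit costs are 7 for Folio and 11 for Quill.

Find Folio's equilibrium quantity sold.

Folio's profit: π = (p_{Folio} − 7)(33 − 2p_{Folio} + p_{Quill}).
∂π/∂p_{Folio} = 47 − 4p_{Folio} + p_{Quill} = 0 ⇒ p_{Folio} = 11.75 + 0.25p_{Quill}.
Similarly p_{Quill} = 13.75 + 0.25p_{Folio}.
Solving the two reaction functions simultaneously: (1 − (0.25)(0.25))p_{Folio} = 11.75 + 0.25·13.75, so 0.9375p_{Folio} = 15.1875 and p_{Folio} = 16.2.
Then p_{Quill} = 13.75 + 0.25·16.2 = 17.8.
q_{Folio} = 33 − 2·16.2 + 17.8 = 18.4.

18.4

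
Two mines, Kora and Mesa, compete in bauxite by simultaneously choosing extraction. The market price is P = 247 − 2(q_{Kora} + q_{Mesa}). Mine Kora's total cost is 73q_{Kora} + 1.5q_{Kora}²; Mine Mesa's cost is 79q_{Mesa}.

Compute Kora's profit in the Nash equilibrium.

787.5

Mine Kora's profit: π = q_{Kora}(247 − 2(q_{Kora} + q_{Mesa})) − 73q_{Kora} − 1.5q_{Kora}².
∂π/∂q_{Kora} = 174 − 7q_{Kora} − 2q_{Mesa} = 0, so q_{Kora} = 174/7 − (2/7)q_{Mesa}.
For Mesa: ∂π/∂q_{Mesa} = 168 − 4q_{Mesa} − 2q_{Kora} = 0 ⇒ q_{Mesa} = 42 − 0.5q_{Kora}.
Solving the two reaction functions simultaneously: (1 − (−2/7)(−0.5))q_{Kora} = 174/7 − (2/7)·42, so (6/7)q_{Kora} = 90/7 and q_{Kora} = 15.
Then q_{Mesa} = 42 − 0.5·15 = 34.5.
Price P = 247 − 2·49.5 = 148.
Kora's profit: (148 − 73)·15 − 1.5(15)² = 787.5.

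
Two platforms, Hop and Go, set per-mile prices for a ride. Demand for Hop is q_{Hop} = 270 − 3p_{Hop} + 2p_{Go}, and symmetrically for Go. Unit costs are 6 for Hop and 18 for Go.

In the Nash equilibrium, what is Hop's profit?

Hop's profit: π = (p_{Hop} − 6)(270 − 3p_{Hop} + 2p_{Go}).
∂π/∂p_{Hop} = 288 − 6p_{Hop} + 2p_{Go} = 0 ⇒ p_{Hop} = 48 + (1/3)p_{Go}.
Similarly p_{Go} = 54 + (1/3)p_{Hop}.
Substituting the second reaction function into the first: p_{Hop} = 48 + (1/3)(54 + (1/3)p_{Hop}), which gives (8/9)p_{Hop} = 66 ⇒ p_{Hop} = 74.25.
Then p_{Go} = 54 + (1/3)·74.25 = 78.75.
q_{Hop} = 270 − 3·74.25 + 2·78.75 = 204.75.
Profit = (74.25 − 6)·204.75 = 13974.1875.

13974.1875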